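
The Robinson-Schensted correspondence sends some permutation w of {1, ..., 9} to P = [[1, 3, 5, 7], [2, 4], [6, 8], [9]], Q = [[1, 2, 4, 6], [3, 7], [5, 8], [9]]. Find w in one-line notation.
Reverse the RSK construction: for i from n down to 1, find the cell of Q containing i, remove the entry at that cell from P, and reverse-bump it up through P; the value ejected from row 1 is w(i).

Step i=9: Q has 9 at row 4, column 1; remove 9 from row 4 of P and reverse-bump: 9 enters row 3 and ejects 8; 8 enters row 2 and ejects 4; 4 enters row 1 and ejects 3. So w(9) = 3. P is now [[1, 4, 5, 7], [2, 8], [6, 9]].
Step i=8: Q has 8 at row 3, column 2; remove 9 from row 3 of P and reverse-bump: 9 enters row 2 and ejects 8; 8 enters row 1 and ejects 7. So w(8) = 7. P is now [[1, 4, 5, 8], [2, 9], [6]].
Step i=7: Q has 7 at row 2, column 2; remove 9 from row 2 of P and reverse-bump: 9 enters row 1 and ejects 8. So w(7) = 8. P is now [[1, 4, 5, 9], [2], [6]].
Step i=6: Q has 6 at row 1, column 4; remove that cell from P, ejecting 9. So w(6) = 9. P is now [[1, 4, 5], [2], [6]].
Step i=5: Q has 5 at row 3, column 1; remove 6 from row 3 of P and reverse-bump: 6 enters row 2 and ejects 2; 2 enters row 1 and ejects 1. So w(5) = 1. P is now [[2, 4, 5], [6]].
Step i=4: Q has 4 at row 1, column 3; remove that cell from P, ejecting 5. So w(4) = 5. P is now [[2, 4], [6]].
Step i=3: Q has 3 at row 2, column 1; remove 6 from row 2 of P and reverse-bump: 6 enters row 1 and ejects 4. So w(3) = 4. P is now [[2, 6]].
Step i=2: Q has 2 at row 1, column 2; remove that cell from P, ejecting 6. So w(2) = 6. P is now [[2]].
Step i=1: Q has 1 at row 1, column 1; remove that cell from P, ejecting 2. So w(1) = 2. P is now [].

So w = 2 6 4 5 1 9 8 7 3.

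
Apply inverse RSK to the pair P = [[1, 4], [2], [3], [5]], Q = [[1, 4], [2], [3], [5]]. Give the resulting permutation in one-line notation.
Reverse the RSK construction: for i from n down to 1, find the cell of Q containing i, remove the entry at that cell from P, and reverse-bump it up through P; the value ejected from row 1 is w(i).

Step i=5: Q has 5 at row 4, column 1; remove 5 from row 4 of P and reverse-bump: 5 enters row 3 and ejects 3; 3 enters row 2 and ejects 2; 2 enters row 1 and ejects 1. So w(5) = 1. P is now [[2, 4], [3], [5]].
Step i=4: Q has 4 at row 1, column 2; remove that cell from P, ejecting 4. So w(4) = 4. P is now [[2], [3], [5]].
Step i=3: Q has 3 at row 3, column 1; remove 5 from row 3 of P and reverse-bump: 5 enters row 2 and ejects 3; 3 enters row 1 and ejects 2. So w(3) = 2. P is now [[3], [5]].
Step i=2: Q has 2 at row 2, column 1; remove 5 from row 2 of P and reverse-bump: 5 enters row 1 and ejects 3. So w(2) = 3. P is now [[5]].
Step i=1: Q has 1 at row 1, column 1; remove that cell from P, ejecting 5. So w(1) = 5. P is now [].

So w = 5 3 2 4 1.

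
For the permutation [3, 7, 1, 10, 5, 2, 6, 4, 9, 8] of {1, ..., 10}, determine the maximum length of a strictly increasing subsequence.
4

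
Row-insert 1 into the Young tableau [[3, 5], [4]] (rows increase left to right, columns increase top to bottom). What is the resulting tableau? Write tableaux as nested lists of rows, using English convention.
In row 1, 1 replaces 3 (the leftmost entry greater than 1); 3 is bumped to row 2. In row 2, 3 replaces 4 (the leftmost entry greater than 3); 4 is bumped to row 3. 4 starts a new row 3. The new tableau is [[1, 5], [3], [4]].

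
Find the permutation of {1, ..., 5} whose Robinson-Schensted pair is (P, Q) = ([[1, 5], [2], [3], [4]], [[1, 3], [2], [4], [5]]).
Reverse the RSK construction: for i from n down to 1, find the cell of Q containing i, remove the entry at that cell from P, and reverse-bump it up through P; the value ejected from row 1 is w(i).

Step i=5: Q has 5 at row 4, column 1; remove 4 from row 4 of P and reverse-bump: 4 enters row 3 and ejects 3; 3 enters row 2 and ejects 2; 2 enters row 1 and ejects 1. So w(5) = 1. P is now [[2, 5], [3], [4]].
Step i=4: Q has 4 at row 3, column 1; remove 4 from row 3 of P and reverse-bump: 4 enters row 2 and ejects 3; 3 enters row 1 and ejects 2. So w(4) = 2. P is now [[3, 5], [4]].
Step i=3: Q has 3 at row 1, column 2; remove that cell from P, ejecting 5. So w(3) = 5. P is now [[3], [4]].
Step i=2: Q has 2 at row 2, column 1; remove 4 from row 2 of P and reverse-bump: 4 enters row 1 and ejects 3. So w(2) = 3. P is now [[4]].
Step i=1: Q has 1 at row 1, column 1; remove that cell from P, ejecting 4. So w(1) = 4. P is now [].

So w = 4 3 5 2 1.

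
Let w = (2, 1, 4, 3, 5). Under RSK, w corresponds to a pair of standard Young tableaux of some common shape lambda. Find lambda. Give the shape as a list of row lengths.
Row-insert each entry into an empty tableau.

After inserting 2: P = [[2]].
After inserting 1: P = [[1], [2]].
After inserting 4: P = [[1, 4], [2]].
After inserting 3: P = [[1, 3], [2, 4]].
After inserting 5: P = [[1, 3, 5], [2, 4]].

The final insertion tableau P = [[1, 3, 5], [2, 4]] has shape [3, 2].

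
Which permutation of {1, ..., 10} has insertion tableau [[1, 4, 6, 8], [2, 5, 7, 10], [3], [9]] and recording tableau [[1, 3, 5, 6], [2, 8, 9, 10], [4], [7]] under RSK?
9 3 5 2 7 10 1 4 6 8

Reverse the RSK construction: for i from n down to 1, find the cell of Q containing i, remove the entry at that cell from P, and reverse-bump it up through P; the value ejected from row 1 is w(i).

Step i=10: Q has 10 at row 2, column 4; remove 10 from row 2 of P and reverse-bump: 10 enters row 1 and ejects 8. So w(10) = 8. P is now [[1, 4, 6, 10], [2, 5, 7], [3], [9]].
Step i=9: Q has 9 at row 2, column 3; remove 7 from row 2 of P and reverse-bump: 7 enters row 1 and ejects 6. So w(9) = 6. P is now [[1, 4, 7, 10], [2, 5], [3], [9]].
Step i=8: Q has 8 at row 2, column 2; remove 5 from row 2 of P and reverse-bump: 5 enters row 1 and ejects 4. So w(8) = 4. P is now [[1, 5, 7, 10], [2], [3], [9]].
Step i=7: Q has 7 at row 4, column 1; remove 9 from row 4 of P and reverse-bump: 9 enters row 3 and ejects 3; 3 enters row 2 and ejects 2; 2 enters row 1 and ejects 1. So w(7) = 1. P is now [[2, 5, 7, 10], [3], [9]].
Step i=6: Q has 6 at row 1, column 4; remove that cell from P, ejecting 10. So w(6) = 10. P is now [[2, 5, 7], [3], [9]].
Step i=5: Q has 5 at row 1, column 3; remove that cell from P, ejecting 7. So w(5) = 7. P is now [[2, 5], [3], [9]].
Step i=4: Q has 4 at row 3, column 1; remove 9 from row 3 of P and reverse-bump: 9 enters row 2 and ejects 3; 3 enters row 1 and ejects 2. So w(4) = 2. P is now [[3, 5], [9]].
Step i=3: Q has 3 at row 1, column 2; remove that cell from P, ejecting 5. So w(3) = 5. P is now [[3], [9]].
Step i=2: Q has 2 at row 2, column 1; remove 9 from row 2 of P and reverse-bump: 9 enters row 1 and ejects 3. So w(2) = 3. P is now [[9]].
Step i=1: Q has 1 at row 1, column 1; remove that cell from P, ejecting 9. So w(1) = 9. P is now [].

So w = 9 3 5 2 7 10 1 4 6 8.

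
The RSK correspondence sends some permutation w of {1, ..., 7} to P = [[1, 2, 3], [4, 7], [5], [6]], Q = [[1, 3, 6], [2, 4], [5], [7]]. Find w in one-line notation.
6 1 7 5 2 4 3

Reverse RSK: for i = n, n-1, ..., 1, locate i in Q, remove the corresponding corner cell from P, and reverse-bump its entry up through P; the value ejected from row 1 is w(i).

So w = 6 1 7 5 2 4 3.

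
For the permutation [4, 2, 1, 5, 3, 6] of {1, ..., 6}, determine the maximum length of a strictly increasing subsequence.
3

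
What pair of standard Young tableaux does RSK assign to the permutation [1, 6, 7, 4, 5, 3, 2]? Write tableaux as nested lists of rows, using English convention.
P = [[1, 2, 5], [3, 7], [4], [6]], Q = [[1, 2, 3], [4, 5], [6], [7]]

Insert each entry of the permutation into P by Schensted row insertion, recording in Q the position of each new cell.

Insert 1: appended to row 1. P = [[1]].
Insert 6: appended to row 1. P = [[1, 6]].
Insert 7: appended to row 1. P = [[1, 6, 7]].
Insert 4: 4 bumps 6 from row 1; 6 starts row 2. P = [[1, 4, 7], [6]].
Insert 5: 5 bumps 7 from row 1; 7 appends to row 2. P = [[1, 4, 5], [6, 7]].
Insert 3: 3 bumps 4 from row 1; 4 bumps 6 from row 2; 6 starts row 3. P = [[1, 3, 5], [4, 7], [6]].
Insert 2: 2 bumps 3 from row 1; 3 bumps 4 from row 2; 4 bumps 6 from row 3; 6 starts row 4. P = [[1, 2, 5], [3, 7], [4], [6]].

So P = [[1, 2, 5], [3, 7], [4], [6]], Q = [[1, 2, 3], [4, 5], [6], [7]].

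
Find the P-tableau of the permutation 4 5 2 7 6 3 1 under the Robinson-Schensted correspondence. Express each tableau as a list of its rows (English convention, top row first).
P = [[1, 3, 6], [2, 5], [4], [7]]

Insert 4: appended to row 1. P = [[4]].
Insert 5: appended to row 1. P = [[4, 5]].
Insert 2: 2 bumps 4 from row 1; 4 starts row 2. P = [[2, 5], [4]].
Insert 7: appended to row 1. P = [[2, 5, 7], [4]].
Insert 6: 6 bumps 7 from row 1; 7 appends to row 2. P = [[2, 5, 6], [4, 7]].
Insert 3: 3 bumps 5 from row 1; 5 bumps 7 from row 2; 7 starts row 3. P = [[2, 3, 6], [4, 5], [7]].
Insert 1: 1 bumps 2 from row 1; 2 bumps 4 from row 2; 4 bumps 7 from row 3; 7 starts row 4. P = [[1, 3, 6], [2, 5], [4], [7]].

So P = [[1, 3, 6], [2, 5], [4], [7]].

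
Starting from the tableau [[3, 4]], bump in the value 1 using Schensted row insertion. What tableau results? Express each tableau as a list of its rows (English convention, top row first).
[[1, 4], [3]]

In row 1, 1 replaces 3 (the leftmost entry greater than 1); 3 is bumped to row 2. 3 starts a new row 2. The new tableau is [[1, 4], [3]].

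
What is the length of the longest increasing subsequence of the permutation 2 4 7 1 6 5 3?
3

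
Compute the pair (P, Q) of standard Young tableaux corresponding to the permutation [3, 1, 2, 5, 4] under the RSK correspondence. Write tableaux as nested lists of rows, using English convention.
Insert each entry of the permutation into P by Schensted row insertion, recording in Q the position of each new cell.

Insert 3: appended to row 1. P = [[3]].
Insert 1: 1 bumps 3 from row 1; 3 starts row 2. P = [[1], [3]].
Insert 2: appended to row 1. P = [[1, 2], [3]].
Insert 5: appended to row 1. P = [[1, 2, 5], [3]].
Insert 4: 4 bumps 5 from row 1; 5 appends to row 2. P = [[1, 2, 4], [3, 5]].

So P = [[1, 2, 4], [3, 5]], Q = [[1, 3, 4], [2, 5]].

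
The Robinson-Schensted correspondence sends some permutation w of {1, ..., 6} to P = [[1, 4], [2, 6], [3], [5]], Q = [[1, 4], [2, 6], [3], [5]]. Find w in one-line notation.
5 3 2 6 1 4

Reverse the RSK construction: for i from n down to 1, find the cell of Q containing i, remove the entry at that cell from P, and reverse-bump it up through P; the value ejected from row 1 is w(i).

Step i=6: Q has 6 at row 2, column 2; remove 6 from row 2 of P and reverse-bump: 6 enters row 1 and ejects 4. So w(6) = 4. P is now [[1, 6], [2], [3], [5]].
Step i=5: Q has 5 at row 4, column 1; remove 5 from row 4 of P and reverse-bump: 5 enters row 3 and ejects 3; 3 enters row 2 and ejects 2; 2 enters row 1 and ejects 1. So w(5) = 1. P is now [[2, 6], [3], [5]].
Step i=4: Q has 4 at row 1, column 2; remove that cell from P, ejecting 6. So w(4) = 6. P is now [[2], [3], [5]].
Step i=3: Q has 3 at row 3, column 1; remove 5 from row 3 of P and reverse-bump: 5 enters row 2 and ejects 3; 3 enters row 1 and ejects 2. So w(3) = 2. P is now [[3], [5]].
Step i=2: Q has 2 at row 2, column 1; remove 5 from row 2 of P and reverse-bump: 5 enters row 1 and ejects 3. So w(2) = 3. P is now [[5]].
Step i=1: Q has 1 at row 1, column 1; remove that cell from P, ejecting 5. So w(1) = 5. P is now [].

So w = 5 3 2 6 1 4.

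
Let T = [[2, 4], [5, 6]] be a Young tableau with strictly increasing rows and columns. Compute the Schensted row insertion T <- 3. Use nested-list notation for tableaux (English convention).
[[2, 3], [4, 6], [5]]

In row 1, 3 replaces 4 (the leftmost entry greater than 3); 4 is bumped to row 2. In row 2, 4 replaces 5 (the leftmost entry greater than 4); 5 is bumped to row 3. 5 starts a new row 3. The new tableau is [[2, 3], [4, 6], [5]].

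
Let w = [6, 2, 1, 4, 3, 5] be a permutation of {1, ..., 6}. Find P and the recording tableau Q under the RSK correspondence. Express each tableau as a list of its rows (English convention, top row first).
Insert each entry of the permutation into P by Schensted row insertion, recording in Q the position of each new cell.

Insert 6: appended to row 1. P = [[6]], Q = [[1]].
Insert 2: 2 bumps 6 from row 1; 6 starts row 2. P = [[2], [6]], Q = [[1], [2]].
Insert 1: 1 bumps 2 from row 1; 2 bumps 6 from row 2; 6 starts row 3. P = [[1], [2], [6]], Q = [[1], [2], [3]].
Insert 4: appended to row 1. P = [[1, 4], [2], [6]], Q = [[1, 4], [2], [3]].
Insert 3: 3 bumps 4 from row 1; 4 appends to row 2. P = [[1, 3], [2, 4], [6]], Q = [[1, 4], [2, 5], [3]].
Insert 5: appended to row 1. P = [[1, 3, 5], [2, 4], [6]], Q = [[1, 4, 6], [2, 5], [3]].

So P = [[1, 3, 5], [2, 4], [6]], Q = [[1, 4, 6], [2, 5], [3]].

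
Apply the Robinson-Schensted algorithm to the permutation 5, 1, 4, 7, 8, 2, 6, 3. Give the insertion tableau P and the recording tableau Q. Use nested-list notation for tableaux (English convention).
Insert each entry of the permutation into P by Schensted row insertion, recording in Q the position of each new cell.

After inserting 5: P = [[5]].
After inserting 1: P = [[1], [5]].
After inserting 4: P = [[1, 4], [5]].
After inserting 7: P = [[1, 4, 7], [5]].
After inserting 8: P = [[1, 4, 7, 8], [5]].
After inserting 2: P = [[1, 2, 7, 8], [4], [5]].
After inserting 6: P = [[1, 2, 6, 8], [4, 7], [5]].
After inserting 3: P = [[1, 2, 3, 8], [4, 6], [5, 7]].

So P = [[1, 2, 3, 8], [4, 6], [5, 7]], Q = [[1, 3, 4, 5], [2, 7], [6, 8]].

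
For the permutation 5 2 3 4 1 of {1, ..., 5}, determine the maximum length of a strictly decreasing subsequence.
3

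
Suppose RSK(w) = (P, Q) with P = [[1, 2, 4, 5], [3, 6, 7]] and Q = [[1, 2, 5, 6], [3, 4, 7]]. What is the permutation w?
Reverse RSK: for i = n, n-1, ..., 1, locate i in Q, remove the corresponding corner cell from P, and reverse-bump its entry up through P; the value ejected from row 1 is w(i).

So w = 3 6 1 2 4 7 5.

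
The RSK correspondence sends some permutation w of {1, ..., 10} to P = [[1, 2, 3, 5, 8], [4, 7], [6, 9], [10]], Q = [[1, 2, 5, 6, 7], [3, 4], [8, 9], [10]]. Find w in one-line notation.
Reverse the RSK construction: for i from n down to 1, find the cell of Q containing i, remove the entry at that cell from P, and reverse-bump it up through P; the value ejected from row 1 is w(i).

Step i=10: Q has 10 at row 4, column 1; remove 10 from row 4 of P and reverse-bump: 10 enters row 3 and ejects 9; 9 enters row 2 and ejects 7; 7 enters row 1 and ejects 5. So w(10) = 5. P is now [[1, 2, 3, 7, 8], [4, 9], [6, 10]].
Step i=9: Q has 9 at row 3, column 2; remove 10 from row 3 of P and reverse-bump: 10 enters row 2 and ejects 9; 9 enters row 1 and ejects 8. So w(9) = 8. P is now [[1, 2, 3, 7, 9], [4, 10], [6]].
Step i=8: Q has 8 at row 3, column 1; remove 6 from row 3 of P and reverse-bump: 6 enters row 2 and ejects 4; 4 enters row 1 and ejects 3. So w(8) = 3. P is now [[1, 2, 4, 7, 9], [6, 10]].
Step i=7: Q has 7 at row 1, column 5; remove that cell from P, ejecting 9. So w(7) = 9. P is now [[1, 2, 4, 7], [6, 10]].
Step i=6: Q has 6 at row 1, column 4; remove that cell from P, ejecting 7. So w(6) = 7. P is now [[1, 2, 4], [6, 10]].
Step i=5: Q has 5 at row 1, column 3; remove that cell from P, ejecting 4. So w(5) = 4. P is now [[1, 2], [6, 10]].
Step i=4: Q has 4 at row 2, column 2; remove 10 from row 2 of P and reverse-bump: 10 enters row 1 and ejects 2. So w(4) = 2. P is now [[1, 10], [6]].
Step i=3: Q has 3 at row 2, column 1; remove 6 from row 2 of P and reverse-bump: 6 enters row 1 and ejects 1. So w(3) = 1. P is now [[6, 10]].
Step i=2: Q has 2 at row 1, column 2; remove that cell from P, ejecting 10. So w(2) = 10. P is now [[6]].
Step i=1: Q has 1 at row 1, column 1; remove that cell from P, ejecting 6. So w(1) = 6. P is now [].

So w = 6 10 1 2 4 7 9 3 8 5.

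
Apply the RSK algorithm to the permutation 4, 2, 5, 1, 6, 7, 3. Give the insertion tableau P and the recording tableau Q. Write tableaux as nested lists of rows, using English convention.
Insert each entry of the permutation into P by Schensted row insertion, recording in Q the position of each new cell.

Insert 4: appended to row 1. P = [[4]].
Insert 2: 2 bumps 4 from row 1; 4 starts row 2. P = [[2], [4]].
Insert 5: appended to row 1. P = [[2, 5], [4]].
Insert 1: 1 bumps 2 from row 1; 2 bumps 4 from row 2; 4 starts row 3. P = [[1, 5], [2], [4]].
Insert 6: appended to row 1. P = [[1, 5, 6], [2], [4]].
Insert 7: appended to row 1. P = [[1, 5, 6, 7], [2], [4]].
Insert 3: 3 bumps 5 from row 1; 5 appends to row 2. P = [[1, 3, 6, 7], [2, 5], [4]].

So P = [[1, 3, 6, 7], [2, 5], [4]], Q = [[1, 3, 5, 6], [2, 7], [4]].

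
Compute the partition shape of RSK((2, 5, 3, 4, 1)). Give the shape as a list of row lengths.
RSK row insertion gives P = [[1, 3, 4], [2], [5]], which has shape [3, 1, 1].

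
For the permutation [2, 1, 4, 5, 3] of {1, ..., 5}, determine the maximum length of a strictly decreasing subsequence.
2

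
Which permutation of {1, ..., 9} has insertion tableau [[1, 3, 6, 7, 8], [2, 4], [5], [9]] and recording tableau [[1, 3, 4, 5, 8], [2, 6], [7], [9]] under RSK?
2 1 5 6 9 7 4 8 3

Reverse RSK: for i = n, n-1, ..., 1, locate i in Q, remove the corresponding corner cell from P, and reverse-bump its entry up through P; the value ejected from row 1 is w(i).

So w = 2 1 5 6 9 7 4 8 3.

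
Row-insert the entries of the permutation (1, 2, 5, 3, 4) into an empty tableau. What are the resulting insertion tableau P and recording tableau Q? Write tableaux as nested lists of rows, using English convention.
P = [[1, 2, 3, 4], [5]], Q = [[1, 2, 3, 5], [4]]

Insert each entry of the permutation into P by Schensted row insertion, recording in Q the position of each new cell.

Insert 1: appended to row 1. P = [[1]].
Insert 2: appended to row 1. P = [[1, 2]].
Insert 5: appended to row 1. P = [[1, 2, 5]].
Insert 3: 3 bumps 5 from row 1; 5 starts row 2. P = [[1, 2, 3], [5]].
Insert 4: appended to row 1. P = [[1, 2, 3, 4], [5]].

So P = [[1, 2, 3, 4], [5]], Q = [[1, 2, 3, 5], [4]].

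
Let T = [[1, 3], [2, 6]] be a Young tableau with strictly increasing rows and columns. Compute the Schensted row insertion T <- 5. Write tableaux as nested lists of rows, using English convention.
[[1, 3, 5], [2, 6]]

5 is larger than every entry of row 1, so it is appended to row 1. The new tableau is [[1, 3, 5], [2, 6]].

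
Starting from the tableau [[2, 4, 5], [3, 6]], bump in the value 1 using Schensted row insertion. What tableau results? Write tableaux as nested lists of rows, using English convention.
[[1, 4, 5], [2, 6], [3]]

In row 1, 1 replaces 2 (the leftmost entry greater than 1); 2 is bumped to row 2. In row 2, 2 replaces 3 (the leftmost entry greater than 2); 3 is bumped to row 3. 3 starts a new row 3. The new tableau is [[1, 4, 5], [2, 6], [3]].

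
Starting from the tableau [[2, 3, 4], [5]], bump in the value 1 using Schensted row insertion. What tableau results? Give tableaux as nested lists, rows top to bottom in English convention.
[[1, 3, 4], [2], [5]]

In row 1, 1 replaces 2 (the leftmost entry greater than 1); 2 is bumped to row 2. In row 2, 2 replaces 5 (the leftmost entry greater than 2); 5 is bumped to row 3. 5 starts a new row 3. The new tableau is [[1, 3, 4], [2], [5]].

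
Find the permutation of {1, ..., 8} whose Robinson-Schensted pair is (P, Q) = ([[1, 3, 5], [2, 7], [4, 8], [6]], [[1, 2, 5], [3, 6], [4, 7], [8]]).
Reverse the RSK construction: for i from n down to 1, find the cell of Q containing i, remove the entry at that cell from P, and reverse-bump it up through P; the value ejected from row 1 is w(i).

Step i=8: Q has 8 at row 4, column 1; remove 6 from row 4 of P and reverse-bump: 6 enters row 3 and ejects 4; 4 enters row 2 and ejects 2; 2 enters row 1 and ejects 1. So w(8) = 1. P is now [[2, 3, 5], [4, 7], [6, 8]].
Step i=7: Q has 7 at row 3, column 2; remove 8 from row 3 of P and reverse-bump: 8 enters row 2 and ejects 7; 7 enters row 1 and ejects 5. So w(7) = 5. P is now [[2, 3, 7], [4, 8], [6]].
Step i=6: Q has 6 at row 2, column 2; remove 8 from row 2 of P and reverse-bump: 8 enters row 1 and ejects 7. So w(6) = 7. P is now [[2, 3, 8], [4], [6]].
Step i=5: Q has 5 at row 1, column 3; remove that cell from P, ejecting 8. So w(5) = 8. P is now [[2, 3], [4], [6]].
Step i=4: Q has 4 at row 3, column 1; remove 6 from row 3 of P and reverse-bump: 6 enters row 2 and ejects 4; 4 enters row 1 and ejects 3. So w(4) = 3. P is now [[2, 4], [6]].
Step i=3: Q has 3 at row 2, column 1; remove 6 from row 2 of P and reverse-bump: 6 enters row 1 and ejects 4. So w(3) = 4. P is now [[2, 6]].
Step i=2: Q has 2 at row 1, column 2; remove that cell from P, ejecting 6. So w(2) = 6. P is now [[2]].
Step i=1: Q has 1 at row 1, column 1; remove that cell from P, ejecting 2. So w(1) = 2. P is now [].

So w = 2 6 4 3 8 7 5 1.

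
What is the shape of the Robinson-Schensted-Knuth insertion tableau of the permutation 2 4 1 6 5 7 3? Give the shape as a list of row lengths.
Row-insert each entry into an empty tableau.

After inserting 2: P = [[2]].
After inserting 4: P = [[2, 4]].
After inserting 1: P = [[1, 4], [2]].
After inserting 6: P = [[1, 4, 6], [2]].
After inserting 5: P = [[1, 4, 5], [2, 6]].
After inserting 7: P = [[1, 4, 5, 7], [2, 6]].
After inserting 3: P = [[1, 3, 5, 7], [2, 4], [6]].

The final insertion tableau P = [[1, 3, 5, 7], [2, 4], [6]] has shape [4, 2, 1].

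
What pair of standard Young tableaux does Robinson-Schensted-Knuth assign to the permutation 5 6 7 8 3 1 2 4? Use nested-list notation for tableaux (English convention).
Insert each entry of the permutation into P by Schensted row insertion, recording in Q the position of each new cell.

Insert 5: appended to row 1. P = [[5]], Q = [[1]].
Insert 6: appended to row 1. P = [[5, 6]], Q = [[1, 2]].
Insert 7: appended to row 1. P = [[5, 6, 7]], Q = [[1, 2, 3]].
Insert 8: appended to row 1. P = [[5, 6, 7, 8]], Q = [[1, 2, 3, 4]].
Insert 3: 3 bumps 5 from row 1; 5 starts row 2. P = [[3, 6, 7, 8], [5]], Q = [[1, 2, 3, 4], [5]].
Insert 1: 1 bumps 3 from row 1; 3 bumps 5 from row 2; 5 starts row 3. P = [[1, 6, 7, 8], [3], [5]], Q = [[1, 2, 3, 4], [5], [6]].
Insert 2: 2 bumps 6 from row 1; 6 appends to row 2. P = [[1, 2, 7, 8], [3, 6], [5]], Q = [[1, 2, 3, 4], [5, 7], [6]].
Insert 4: 4 bumps 7 from row 1; 7 appends to row 2. P = [[1, 2, 4, 8], [3, 6, 7], [5]], Q = [[1, 2, 3, 4], [5, 7, 8], [6]].

So P = [[1, 2, 4, 8], [3, 6, 7], [5]], Q = [[1, 2, 3, 4], [5, 7, 8], [6]].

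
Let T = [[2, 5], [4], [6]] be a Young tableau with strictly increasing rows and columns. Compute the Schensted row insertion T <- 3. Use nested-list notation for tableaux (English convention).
In row 1, 3 replaces 5 (the leftmost entry greater than 3); 5 is bumped to row 2. 5 is appended to row 2. The new tableau is [[2, 3], [4, 5], [6]].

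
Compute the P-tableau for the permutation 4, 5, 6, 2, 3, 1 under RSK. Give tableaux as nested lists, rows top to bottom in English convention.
Insert 4: appended to row 1. P = [[4]].
Insert 5: appended to row 1. P = [[4, 5]].
Insert 6: appended to row 1. P = [[4, 5, 6]].
Insert 2: 2 bumps 4 from row 1; 4 starts row 2. P = [[2, 5, 6], [4]].
Insert 3: 3 bumps 5 from row 1; 5 appends to row 2. P = [[2, 3, 6], [4, 5]].
Insert 1: 1 bumps 2 from row 1; 2 bumps 4 from row 2; 4 starts row 3. P = [[1, 3, 6], [2, 5], [4]].

So P = [[1, 3, 6], [2, 5], [4]].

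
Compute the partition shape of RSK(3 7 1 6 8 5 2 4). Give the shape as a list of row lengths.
Row-insert each entry into an empty tableau.

After inserting 3: P = [[3]].
After inserting 7: P = [[3, 7]].
After inserting 1: P = [[1, 7], [3]].
After inserting 6: P = [[1, 6], [3, 7]].
After inserting 8: P = [[1, 6, 8], [3, 7]].
After inserting 5: P = [[1, 5, 8], [3, 6], [7]].
After inserting 2: P = [[1, 2, 8], [3, 5], [6], [7]].
After inserting 4: P = [[1, 2, 4], [3, 5, 8], [6], [7]].

The final insertion tableau P = [[1, 2, 4], [3, 5, 8], [6], [7]] has shape [3, 3, 1, 1].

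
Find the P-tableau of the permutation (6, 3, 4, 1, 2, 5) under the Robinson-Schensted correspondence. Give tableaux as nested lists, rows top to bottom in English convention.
After inserting 6: P = [[6]].
After inserting 3: P = [[3], [6]].
After inserting 4: P = [[3, 4], [6]].
After inserting 1: P = [[1, 4], [3], [6]].
After inserting 2: P = [[1, 2], [3, 4], [6]].
After inserting 5: P = [[1, 2, 5], [3, 4], [6]].

So P = [[1, 2, 5], [3, 4], [6]].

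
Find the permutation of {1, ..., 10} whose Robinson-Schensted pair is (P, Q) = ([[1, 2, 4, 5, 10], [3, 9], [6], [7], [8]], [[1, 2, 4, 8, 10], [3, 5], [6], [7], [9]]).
Reverse the RSK construction: for i from n down to 1, find the cell of Q containing i, remove the entry at that cell from P, and reverse-bump it up through P; the value ejected from row 1 is w(i).

Step i=10: Q has 10 at row 1, column 5; remove that cell from P, ejecting 10. So w(10) = 10. P is now [[1, 2, 4, 5], [3, 9], [6], [7], [8]].
Step i=9: Q has 9 at row 5, column 1; remove 8 from row 5 of P and reverse-bump: 8 enters row 4 and ejects 7; 7 enters row 3 and ejects 6; 6 enters row 2 and ejects 3; 3 enters row 1 and ejects 2. So w(9) = 2. P is now [[1, 3, 4, 5], [6, 9], [7], [8]].
Step i=8: Q has 8 at row 1, column 4; remove that cell from P, ejecting 5. So w(8) = 5. P is now [[1, 3, 4], [6, 9], [7], [8]].
Step i=7: Q has 7 at row 4, column 1; remove 8 from row 4 of P and reverse-bump: 8 enters row 3 and ejects 7; 7 enters row 2 and ejects 6; 6 enters row 1 and ejects 4. So w(7) = 4. P is now [[1, 3, 6], [7, 9], [8]].
Step i=6: Q has 6 at row 3, column 1; remove 8 from row 3 of P and reverse-bump: 8 enters row 2 and ejects 7; 7 enters row 1 and ejects 6. So w(6) = 6. P is now [[1, 3, 7], [8, 9]].
Step i=5: Q has 5 at row 2, column 2; remove 9 from row 2 of P and reverse-bump: 9 enters row 1 and ejects 7. So w(5) = 7. P is now [[1, 3, 9], [8]].
Step i=4: Q has 4 at row 1, column 3; remove that cell from P, ejecting 9. So w(4) = 9. P is now [[1, 3], [8]].
Step i=3: Q has 3 at row 2, column 1; remove 8 from row 2 of P and reverse-bump: 8 enters row 1 and ejects 3. So w(3) = 3. P is now [[1, 8]].
Step i=2: Q has 2 at row 1, column 2; remove that cell from P, ejecting 8. So w(2) = 8. P is now [[1]].
Step i=1: Q has 1 at row 1, column 1; remove that cell from P, ejecting 1. So w(1) = 1. P is now [].

So w = 1 8 3 9 7 6 4 5 2 10.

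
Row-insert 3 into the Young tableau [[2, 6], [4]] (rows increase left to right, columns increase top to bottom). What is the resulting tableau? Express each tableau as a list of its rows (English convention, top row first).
[[2, 3], [4, 6]]

In row 1, 3 replaces 6 (the leftmost entry greater than 3); 6 is bumped to row 2. 6 is appended to row 2. The new tableau is [[2, 3], [4, 6]].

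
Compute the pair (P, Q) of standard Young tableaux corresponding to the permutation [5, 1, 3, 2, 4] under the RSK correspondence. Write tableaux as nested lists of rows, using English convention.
Insert each entry of the permutation into P by Schensted row insertion, recording in Q the position of each new cell.

Insert 5: appended to row 1. P = [[5]].
Insert 1: 1 bumps 5 from row 1; 5 starts row 2. P = [[1], [5]].
Insert 3: appended to row 1. P = [[1, 3], [5]].
Insert 2: 2 bumps 3 from row 1; 3 bumps 5 from row 2; 5 starts row 3. P = [[1, 2], [3], [5]].
Insert 4: appended to row 1. P = [[1, 2, 4], [3], [5]].

So P = [[1, 2, 4], [3], [5]], Q = [[1, 3, 5], [2], [4]].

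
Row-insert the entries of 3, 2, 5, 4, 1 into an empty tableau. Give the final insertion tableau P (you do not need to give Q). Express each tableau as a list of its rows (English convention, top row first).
Insert 3: appended to row 1. P = [[3]].
Insert 2: 2 bumps 3 from row 1; 3 starts row 2. P = [[2], [3]].
Insert 5: appended to row 1. P = [[2, 5], [3]].
Insert 4: 4 bumps 5 from row 1; 5 appends to row 2. P = [[2, 4], [3, 5]].
Insert 1: 1 bumps 2 from row 1; 2 bumps 3 from row 2; 3 starts row 3. P = [[1, 4], [2, 5], [3]].

So P = [[1, 4], [2, 5], [3]].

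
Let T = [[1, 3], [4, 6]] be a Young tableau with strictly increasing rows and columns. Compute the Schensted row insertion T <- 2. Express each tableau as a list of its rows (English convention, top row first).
In row 1, 2 replaces 3 (the leftmost entry greater than 2); 3 is bumped to row 2. In row 2, 3 replaces 4 (the leftmost entry greater than 3); 4 is bumped to row 3. 4 starts a new row 3. The new tableau is [[1, 2], [3, 6], [4]].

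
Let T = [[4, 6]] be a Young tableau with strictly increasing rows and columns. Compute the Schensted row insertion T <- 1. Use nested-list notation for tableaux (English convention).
[[1, 6], [4]]

In row 1, 1 replaces 4 (the leftmost entry greater than 1); 4 is bumped to row 2. 4 starts a new row 2. The new tableau is [[1, 6], [4]].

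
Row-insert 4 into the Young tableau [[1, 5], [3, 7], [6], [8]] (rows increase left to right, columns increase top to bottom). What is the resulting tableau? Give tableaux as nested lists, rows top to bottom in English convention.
[[1, 4], [3, 5], [6, 7], [8]]

In row 1, 4 replaces 5 (the leftmost entry greater than 4); 5 is bumped to row 2. In row 2, 5 replaces 7 (the leftmost entry greater than 5); 7 is bumped to row 3. 7 is appended to row 3. The new tableau is [[1, 4], [3, 5], [6, 7], [8]].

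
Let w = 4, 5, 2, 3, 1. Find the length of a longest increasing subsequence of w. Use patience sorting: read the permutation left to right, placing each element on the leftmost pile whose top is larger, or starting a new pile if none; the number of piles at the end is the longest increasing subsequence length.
2

4: new pile. tops = [4]
5: new pile. tops = [4, 5]
2: onto pile 1 (replacing 4). tops = [2, 5]
3: onto pile 2 (replacing 5). tops = [2, 3]
1: onto pile 1 (replacing 2). tops = [1, 3]

2 piles, so the longest increasing subsequence has length 2.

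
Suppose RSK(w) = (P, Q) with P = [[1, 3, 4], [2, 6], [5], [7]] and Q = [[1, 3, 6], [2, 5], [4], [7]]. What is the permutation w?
7 5 6 2 3 4 1

Reverse the RSK construction: for i from n down to 1, find the cell of Q containing i, remove the entry at that cell from P, and reverse-bump it up through P; the value ejected from row 1 is w(i).

Step i=7: Q has 7 at row 4, column 1; remove 7 from row 4 of P and reverse-bump: 7 enters row 3 and ejects 5; 5 enters row 2 and ejects 2; 2 enters row 1 and ejects 1. So w(7) = 1. P is now [[2, 3, 4], [5, 6], [7]].
Step i=6: Q has 6 at row 1, column 3; remove that cell from P, ejecting 4. So w(6) = 4. P is now [[2, 3], [5, 6], [7]].
Step i=5: Q has 5 at row 2, column 2; remove 6 from row 2 of P and reverse-bump: 6 enters row 1 and ejects 3. So w(5) = 3. P is now [[2, 6], [5], [7]].
Step i=4: Q has 4 at row 3, column 1; remove 7 from row 3 of P and reverse-bump: 7 enters row 2 and ejects 5; 5 enters row 1 and ejects 2. So w(4) = 2. P is now [[5, 6], [7]].
Step i=3: Q has 3 at row 1, column 2; remove that cell from P, ejecting 6. So w(3) = 6. P is now [[5], [7]].
Step i=2: Q has 2 at row 2, column 1; remove 7 from row 2 of P and reverse-bump: 7 enters row 1 and ejects 5. So w(2) = 5. P is now [[7]].
Step i=1: Q has 1 at row 1, column 1; remove that cell from P, ejecting 7. So w(1) = 7. P is now [].

So w = 7 5 6 2 3 4 1.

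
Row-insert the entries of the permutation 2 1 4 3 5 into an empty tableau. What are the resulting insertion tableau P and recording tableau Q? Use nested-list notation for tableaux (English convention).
Insert each entry of the permutation into P by Schensted row insertion, recording in Q the position of each new cell.

Insert 2: appended to row 1. P = [[2]], Q = [[1]].
Insert 1: 1 bumps 2 from row 1; 2 starts row 2. P = [[1], [2]], Q = [[1], [2]].
Insert 4: appended to row 1. P = [[1, 4], [2]], Q = [[1, 3], [2]].
Insert 3: 3 bumps 4 from row 1; 4 appends to row 2. P = [[1, 3], [2, 4]], Q = [[1, 3], [2, 4]].
Insert 5: appended to row 1. P = [[1, 3, 5], [2, 4]], Q = [[1, 3, 5], [2, 4]].

So P = [[1, 3, 5], [2, 4]], Q = [[1, 3, 5], [2, 4]].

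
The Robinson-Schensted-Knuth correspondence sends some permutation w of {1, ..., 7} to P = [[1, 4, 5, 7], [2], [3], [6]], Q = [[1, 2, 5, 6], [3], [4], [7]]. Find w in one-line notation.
3 6 4 2 5 7 1

Reverse the RSK construction: for i from n down to 1, find the cell of Q containing i, remove the entry at that cell from P, and reverse-bump it up through P; the value ejected from row 1 is w(i).

Step i=7: Q has 7 at row 4, column 1; remove 6 from row 4 of P and reverse-bump: 6 enters row 3 and ejects 3; 3 enters row 2 and ejects 2; 2 enters row 1 and ejects 1. So w(7) = 1. P is now [[2, 4, 5, 7], [3], [6]].
Step i=6: Q has 6 at row 1, column 4; remove that cell from P, ejecting 7. So w(6) = 7. P is now [[2, 4, 5], [3], [6]].
Step i=5: Q has 5 at row 1, column 3; remove that cell from P, ejecting 5. So w(5) = 5. P is now [[2, 4], [3], [6]].
Step i=4: Q has 4 at row 3, column 1; remove 6 from row 3 of P and reverse-bump: 6 enters row 2 and ejects 3; 3 enters row 1 and ejects 2. So w(4) = 2. P is now [[3, 4], [6]].
Step i=3: Q has 3 at row 2, column 1; remove 6 from row 2 of P and reverse-bump: 6 enters row 1 and ejects 4. So w(3) = 4. P is now [[3, 6]].
Step i=2: Q has 2 at row 1, column 2; remove that cell from P, ejecting 6. So w(2) = 6. P is now [[3]].
Step i=1: Q has 1 at row 1, column 1; remove that cell from P, ejecting 3. So w(1) = 3. P is now [].

So w = 3 6 4 2 5 7 1.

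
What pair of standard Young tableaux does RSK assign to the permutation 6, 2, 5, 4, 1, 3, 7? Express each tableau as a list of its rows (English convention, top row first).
P = [[1, 3, 7], [2, 4], [5], [6]], Q = [[1, 3, 7], [2, 6], [4], [5]]

Insert each entry of the permutation into P by Schensted row insertion, recording in Q the position of each new cell.

Insert 6: appended to row 1. P = [[6]], Q = [[1]].
Insert 2: 2 bumps 6 from row 1; 6 starts row 2. P = [[2], [6]], Q = [[1], [2]].
Insert 5: appended to row 1. P = [[2, 5], [6]], Q = [[1, 3], [2]].
Insert 4: 4 bumps 5 from row 1; 5 bumps 6 from row 2; 6 starts row 3. P = [[2, 4], [5], [6]], Q = [[1, 3], [2], [4]].
Insert 1: 1 bumps 2 from row 1; 2 bumps 5 from row 2; 5 bumps 6 from row 3; 6 starts row 4. P = [[1, 4], [2], [5], [6]], Q = [[1, 3], [2], [4], [5]].
Insert 3: 3 bumps 4 from row 1; 4 appends to row 2. P = [[1, 3], [2, 4], [5], [6]], Q = [[1, 3], [2, 6], [4], [5]].
Insert 7: appended to row 1. P = [[1, 3, 7], [2, 4], [5], [6]], Q = [[1, 3, 7], [2, 6], [4], [5]].

So P = [[1, 3, 7], [2, 4], [5], [6]], Q = [[1, 3, 7], [2, 6], [4], [5]].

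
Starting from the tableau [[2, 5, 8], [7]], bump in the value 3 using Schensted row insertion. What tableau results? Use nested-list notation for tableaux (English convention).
[[2, 3, 8], [5], [7]]

In row 1, 3 replaces 5 (the leftmost entry greater than 3); 5 is bumped to row 2. In row 2, 5 replaces 7 (the leftmost entry greater than 5); 7 is bumped to row 3. 7 starts a new row 3. The new tableau is [[2, 3, 8], [5], [7]].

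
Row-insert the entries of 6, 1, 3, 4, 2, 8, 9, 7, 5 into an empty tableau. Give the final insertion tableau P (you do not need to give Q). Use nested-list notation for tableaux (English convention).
P = [[1, 2, 4, 5, 9], [3, 7], [6, 8]]

Insert 6: appended to row 1. P = [[6]].
Insert 1: 1 bumps 6 from row 1; 6 starts row 2. P = [[1], [6]].
Insert 3: appended to row 1. P = [[1, 3], [6]].
Insert 4: appended to row 1. P = [[1, 3, 4], [6]].
Insert 2: 2 bumps 3 from row 1; 3 bumps 6 from row 2; 6 starts row 3. P = [[1, 2, 4], [3], [6]].
Insert 8: appended to row 1. P = [[1, 2, 4, 8], [3], [6]].
Insert 9: appended to row 1. P = [[1, 2, 4, 8, 9], [3], [6]].
Insert 7: 7 bumps 8 from row 1; 8 appends to row 2. P = [[1, 2, 4, 7, 9], [3, 8], [6]].
Insert 5: 5 bumps 7 from row 1; 7 bumps 8 from row 2; 8 appends to row 3. P = [[1, 2, 4, 5, 9], [3, 7], [6, 8]].

So P = [[1, 2, 4, 5, 9], [3, 7], [6, 8]].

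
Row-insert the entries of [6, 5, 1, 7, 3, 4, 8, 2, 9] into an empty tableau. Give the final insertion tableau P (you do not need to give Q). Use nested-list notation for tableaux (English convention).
P = [[1, 2, 4, 8, 9], [3, 7], [5], [6]]

Insert 6: appended to row 1. P = [[6]].
Insert 5: 5 bumps 6 from row 1; 6 starts row 2. P = [[5], [6]].
Insert 1: 1 bumps 5 from row 1; 5 bumps 6 from row 2; 6 starts row 3. P = [[1], [5], [6]].
Insert 7: appended to row 1. P = [[1, 7], [5], [6]].
Insert 3: 3 bumps 7 from row 1; 7 appends to row 2. P = [[1, 3], [5, 7], [6]].
Insert 4: appended to row 1. P = [[1, 3, 4], [5, 7], [6]].
Insert 8: appended to row 1. P = [[1, 3, 4, 8], [5, 7], [6]].
Insert 2: 2 bumps 3 from row 1; 3 bumps 5 from row 2; 5 bumps 6 from row 3; 6 starts row 4. P = [[1, 2, 4, 8], [3, 7], [5], [6]].
Insert 9: appended to row 1. P = [[1, 2, 4, 8, 9], [3, 7], [5], [6]].

So P = [[1, 2, 4, 8, 9], [3, 7], [5], [6]].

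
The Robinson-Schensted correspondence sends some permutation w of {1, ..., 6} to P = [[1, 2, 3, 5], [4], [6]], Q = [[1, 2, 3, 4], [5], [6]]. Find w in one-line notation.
1 2 4 6 5 3

Reverse the RSK construction: for i from n down to 1, find the cell of Q containing i, remove the entry at that cell from P, and reverse-bump it up through P; the value ejected from row 1 is w(i).

Step i=6: Q has 6 at row 3, column 1; remove 6 from row 3 of P and reverse-bump: 6 enters row 2 and ejects 4; 4 enters row 1 and ejects 3. So w(6) = 3. P is now [[1, 2, 4, 5], [6]].
Step i=5: Q has 5 at row 2, column 1; remove 6 from row 2 of P and reverse-bump: 6 enters row 1 and ejects 5. So w(5) = 5. P is now [[1, 2, 4, 6]].
Step i=4: Q has 4 at row 1, column 4; remove that cell from P, ejecting 6. So w(4) = 6. P is now [[1, 2, 4]].
Step i=3: Q has 3 at row 1, column 3; remove that cell from P, ejecting 4. So w(3) = 4. P is now [[1, 2]].
Step i=2: Q has 2 at row 1, column 2; remove that cell from P, ejecting 2. So w(2) = 2. P is now [[1]].
Step i=1: Q has 1 at row 1, column 1; remove that cell from P, ejecting 1. So w(1) = 1. P is now [].

So w = 1 2 4 6 5 3.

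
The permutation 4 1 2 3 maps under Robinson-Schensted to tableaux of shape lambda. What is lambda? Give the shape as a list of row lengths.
[3, 1]

Row-insert each entry into an empty tableau.

After inserting 4: P = [[4]].
After inserting 1: P = [[1], [4]].
After inserting 2: P = [[1, 2], [4]].
After inserting 3: P = [[1, 2, 3], [4]].

The final insertion tableau P = [[1, 2, 3], [4]] has shape [3, 1].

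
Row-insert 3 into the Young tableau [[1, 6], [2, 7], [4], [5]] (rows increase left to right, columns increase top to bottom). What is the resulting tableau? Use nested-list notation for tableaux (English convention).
[[1, 3], [2, 6], [4, 7], [5]]

In row 1, 3 replaces 6 (the leftmost entry greater than 3); 6 is bumped to row 2. In row 2, 6 replaces 7 (the leftmost entry greater than 6); 7 is bumped to row 3. 7 is appended to row 3. The new tableau is [[1, 3], [2, 6], [4, 7], [5]].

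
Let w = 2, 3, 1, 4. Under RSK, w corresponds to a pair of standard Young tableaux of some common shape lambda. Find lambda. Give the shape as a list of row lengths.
[3, 1]

Row-insert each entry into an empty tableau.

After inserting 2: P = [[2]].
After inserting 3: P = [[2, 3]].
After inserting 1: P = [[1, 3], [2]].
After inserting 4: P = [[1, 3, 4], [2]].

The final insertion tableau P = [[1, 3, 4], [2]] has shape [3, 1].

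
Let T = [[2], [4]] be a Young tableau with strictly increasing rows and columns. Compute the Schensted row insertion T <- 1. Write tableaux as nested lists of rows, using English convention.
[[1], [2], [4]]

In row 1, 1 replaces 2 (the leftmost entry greater than 1); 2 is bumped to row 2. In row 2, 2 replaces 4 (the leftmost entry greater than 2); 4 is bumped to row 3. 4 starts a new row 3. The new tableau is [[1], [2], [4]].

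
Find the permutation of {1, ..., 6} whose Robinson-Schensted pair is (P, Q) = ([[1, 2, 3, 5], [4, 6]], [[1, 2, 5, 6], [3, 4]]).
Reverse RSK: for i = n, n-1, ..., 1, locate i in Q, remove the corresponding corner cell from P, and reverse-bump its entry up through P; the value ejected from row 1 is w(i).

So w = 4 6 1 2 3 5.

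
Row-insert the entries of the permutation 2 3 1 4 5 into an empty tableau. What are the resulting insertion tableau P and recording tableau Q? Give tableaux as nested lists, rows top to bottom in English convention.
P = [[1, 3, 4, 5], [2]], Q = [[1, 2, 4, 5], [3]]

Insert each entry of the permutation into P by Schensted row insertion, recording in Q the position of each new cell.

Insert 2: appended to row 1. P = [[2]].
Insert 3: appended to row 1. P = [[2, 3]].
Insert 1: 1 bumps 2 from row 1; 2 starts row 2. P = [[1, 3], [2]].
Insert 4: appended to row 1. P = [[1, 3, 4], [2]].
Insert 5: appended to row 1. P = [[1, 3, 4, 5], [2]].

So P = [[1, 3, 4, 5], [2]], Q = [[1, 2, 4, 5], [3]].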